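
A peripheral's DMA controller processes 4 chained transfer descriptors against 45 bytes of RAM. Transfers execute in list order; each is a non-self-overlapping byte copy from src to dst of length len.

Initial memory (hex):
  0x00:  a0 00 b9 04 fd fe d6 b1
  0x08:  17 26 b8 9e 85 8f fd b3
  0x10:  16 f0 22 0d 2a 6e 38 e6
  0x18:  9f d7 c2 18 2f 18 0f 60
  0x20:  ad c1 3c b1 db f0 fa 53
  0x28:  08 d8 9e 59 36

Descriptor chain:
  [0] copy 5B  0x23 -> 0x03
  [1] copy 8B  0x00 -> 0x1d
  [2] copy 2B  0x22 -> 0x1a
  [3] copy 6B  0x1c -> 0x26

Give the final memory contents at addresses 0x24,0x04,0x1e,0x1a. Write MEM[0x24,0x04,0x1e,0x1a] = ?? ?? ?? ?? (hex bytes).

MEM[0x24,0x04,0x1e,0x1a] = 53 db 00 f0

[0] 0x23->0x03 len=5 : b1 db f0 fa 53
[1] 0x00->0x1d len=8 : a0 00 b9 b1 db f0 fa 53
[2] 0x22->0x1a len=2 : f0 fa
[3] 0x1c->0x26 len=6 : 2f a0 00 b9 b1 db
query mem[0x24]=0x53, mem[0x04]=0xdb, mem[0x1e]=0x00, mem[0x1a]=0xf0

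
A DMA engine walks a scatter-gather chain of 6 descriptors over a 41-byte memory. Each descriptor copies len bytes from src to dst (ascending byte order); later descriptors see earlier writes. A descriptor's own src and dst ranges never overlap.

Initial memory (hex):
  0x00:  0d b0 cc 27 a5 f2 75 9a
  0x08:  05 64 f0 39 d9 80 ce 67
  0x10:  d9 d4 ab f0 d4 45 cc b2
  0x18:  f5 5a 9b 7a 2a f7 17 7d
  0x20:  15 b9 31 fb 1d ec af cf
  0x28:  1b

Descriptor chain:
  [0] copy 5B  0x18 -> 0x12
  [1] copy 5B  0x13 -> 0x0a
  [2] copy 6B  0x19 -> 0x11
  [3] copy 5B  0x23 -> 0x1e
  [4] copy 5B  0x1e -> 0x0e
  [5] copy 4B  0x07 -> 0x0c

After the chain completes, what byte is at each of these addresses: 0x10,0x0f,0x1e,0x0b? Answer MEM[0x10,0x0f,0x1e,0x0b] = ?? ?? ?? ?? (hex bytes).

#0 dst[0x12+5] := {0xf5,0x5a,0x9b,0x7a,0x2a}
#1 dst[0x0a+5] := {0x5a,0x9b,0x7a,0x2a,0xb2}
#2 dst[0x11+6] := {0x5a,0x9b,0x7a,0x2a,0xf7,0x17}
#3 dst[0x1e+5] := {0xfb,0x1d,0xec,0xaf,0xcf}
#4 dst[0x0e+5] := {0xfb,0x1d,0xec,0xaf,0xcf}
#5 dst[0x0c+4] := {0x9a,0x05,0x64,0x5a}
query mem[0x10]=0xec, mem[0x0f]=0x5a, mem[0x1e]=0xfb, mem[0x0b]=0x9b

MEM[0x10,0x0f,0x1e,0x0b] = ec 5a fb 9b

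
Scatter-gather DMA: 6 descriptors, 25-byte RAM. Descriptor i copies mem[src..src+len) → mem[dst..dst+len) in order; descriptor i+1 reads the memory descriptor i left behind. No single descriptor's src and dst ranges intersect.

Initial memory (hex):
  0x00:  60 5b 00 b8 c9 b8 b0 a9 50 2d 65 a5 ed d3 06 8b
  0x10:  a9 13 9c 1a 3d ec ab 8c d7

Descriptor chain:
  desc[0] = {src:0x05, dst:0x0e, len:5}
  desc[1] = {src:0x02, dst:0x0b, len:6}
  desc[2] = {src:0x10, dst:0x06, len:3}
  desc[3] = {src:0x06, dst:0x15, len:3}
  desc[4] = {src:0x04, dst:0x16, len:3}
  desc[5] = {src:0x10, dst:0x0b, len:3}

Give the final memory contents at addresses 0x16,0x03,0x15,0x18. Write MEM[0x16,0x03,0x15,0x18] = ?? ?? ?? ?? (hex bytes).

MEM[0x16,0x03,0x15,0x18] = c9 b8 a9 a9

[0] 0x05->0x0e len=5 : b8 b0 a9 50 2d
[1] 0x02->0x0b len=6 : 00 b8 c9 b8 b0 a9
[2] 0x10->0x06 len=3 : a9 50 2d
[3] 0x06->0x15 len=3 : a9 50 2d
[4] 0x04->0x16 len=3 : c9 b8 a9
[5] 0x10->0x0b len=3 : a9 50 2d
query mem[0x16]=0xc9, mem[0x03]=0xb8, mem[0x15]=0xa9, mem[0x18]=0xa9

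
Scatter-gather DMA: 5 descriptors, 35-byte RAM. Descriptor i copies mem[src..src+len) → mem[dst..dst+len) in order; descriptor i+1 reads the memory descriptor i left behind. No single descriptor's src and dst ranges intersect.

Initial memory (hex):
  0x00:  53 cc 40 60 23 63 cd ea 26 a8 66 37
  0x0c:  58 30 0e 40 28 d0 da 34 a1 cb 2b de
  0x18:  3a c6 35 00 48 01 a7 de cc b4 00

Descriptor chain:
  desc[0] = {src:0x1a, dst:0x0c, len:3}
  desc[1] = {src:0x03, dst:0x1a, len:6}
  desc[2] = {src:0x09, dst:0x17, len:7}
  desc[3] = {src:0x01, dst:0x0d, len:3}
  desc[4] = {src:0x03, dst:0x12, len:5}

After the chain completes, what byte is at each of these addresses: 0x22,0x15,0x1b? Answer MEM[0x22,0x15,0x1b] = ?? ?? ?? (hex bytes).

#0 dst[0x0c+3] := {0x35,0x00,0x48}
#1 dst[0x1a+6] := {0x60,0x23,0x63,0xcd,0xea,0x26}
#2 dst[0x17+7] := {0xa8,0x66,0x37,0x35,0x00,0x48,0x40}
#3 dst[0x0d+3] := {0xcc,0x40,0x60}
#4 dst[0x12+5] := {0x60,0x23,0x63,0xcd,0xea}
query mem[0x22]=0x00, mem[0x15]=0xcd, mem[0x1b]=0x00

MEM[0x22,0x15,0x1b] = 00 cd 00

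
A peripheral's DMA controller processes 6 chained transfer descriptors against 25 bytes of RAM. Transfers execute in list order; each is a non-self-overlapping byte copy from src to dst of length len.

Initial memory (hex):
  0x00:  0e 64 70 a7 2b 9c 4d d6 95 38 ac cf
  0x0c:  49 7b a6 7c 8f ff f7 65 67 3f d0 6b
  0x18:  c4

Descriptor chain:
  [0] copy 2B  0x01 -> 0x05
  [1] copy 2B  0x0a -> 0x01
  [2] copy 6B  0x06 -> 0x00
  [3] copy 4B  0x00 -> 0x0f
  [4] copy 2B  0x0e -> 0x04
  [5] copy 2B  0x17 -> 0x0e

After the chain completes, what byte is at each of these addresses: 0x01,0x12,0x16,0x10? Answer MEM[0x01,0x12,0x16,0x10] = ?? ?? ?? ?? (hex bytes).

#0 dst[0x05+2] := {0x64,0x70}
#1 dst[0x01+2] := {0xac,0xcf}
#2 dst[0x00+6] := {0x70,0xd6,0x95,0x38,0xac,0xcf}
#3 dst[0x0f+4] := {0x70,0xd6,0x95,0x38}
#4 dst[0x04+2] := {0xa6,0x70}
#5 dst[0x0e+2] := {0x6b,0xc4}
query mem[0x01]=0xd6, mem[0x12]=0x38, mem[0x16]=0xd0, mem[0x10]=0xd6

MEM[0x01,0x12,0x16,0x10] = d6 38 d0 d6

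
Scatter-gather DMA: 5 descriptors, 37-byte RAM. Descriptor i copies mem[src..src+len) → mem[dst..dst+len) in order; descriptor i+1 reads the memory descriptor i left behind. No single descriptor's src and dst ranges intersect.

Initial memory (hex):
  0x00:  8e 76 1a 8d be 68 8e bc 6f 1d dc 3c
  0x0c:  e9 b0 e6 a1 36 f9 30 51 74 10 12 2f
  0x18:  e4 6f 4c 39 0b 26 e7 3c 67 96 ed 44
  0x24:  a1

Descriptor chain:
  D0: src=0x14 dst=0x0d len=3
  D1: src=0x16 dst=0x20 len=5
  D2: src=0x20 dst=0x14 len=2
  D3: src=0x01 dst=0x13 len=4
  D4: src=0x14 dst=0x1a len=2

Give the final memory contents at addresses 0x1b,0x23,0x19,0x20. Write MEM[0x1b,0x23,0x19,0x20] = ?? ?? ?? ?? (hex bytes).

MEM[0x1b,0x23,0x19,0x20] = 8d 6f 6f 12

[0] 0x14->0x0d len=3 : 74 10 12
[1] 0x16->0x20 len=5 : 12 2f e4 6f 4c
[2] 0x20->0x14 len=2 : 12 2f
[3] 0x01->0x13 len=4 : 76 1a 8d be
[4] 0x14->0x1a len=2 : 1a 8d
query mem[0x1b]=0x8d, mem[0x23]=0x6f, mem[0x19]=0x6f, mem[0x20]=0x12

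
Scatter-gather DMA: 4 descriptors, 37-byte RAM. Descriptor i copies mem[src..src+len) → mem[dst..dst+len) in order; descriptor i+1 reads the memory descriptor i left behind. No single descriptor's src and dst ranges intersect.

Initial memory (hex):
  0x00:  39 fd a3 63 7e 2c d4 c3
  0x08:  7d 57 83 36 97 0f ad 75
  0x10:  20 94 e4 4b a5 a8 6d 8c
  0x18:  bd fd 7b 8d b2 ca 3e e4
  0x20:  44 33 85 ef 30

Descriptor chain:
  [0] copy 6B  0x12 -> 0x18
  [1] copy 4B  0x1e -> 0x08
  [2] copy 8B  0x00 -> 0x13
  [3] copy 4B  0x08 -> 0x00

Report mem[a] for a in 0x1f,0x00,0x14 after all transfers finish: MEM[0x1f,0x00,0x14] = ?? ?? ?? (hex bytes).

  after D0: wrote 6B at 0x18 = e44ba5a86d8c
  after D1: wrote 4B at 0x08 = 3ee44433
  after D2: wrote 8B at 0x13 = 39fda3637e2cd4c3
  after D3: wrote 4B at 0x00 = 3ee44433
query mem[0x1f]=0xe4, mem[0x00]=0x3e, mem[0x14]=0xfd

MEM[0x1f,0x00,0x14] = e4 3e fd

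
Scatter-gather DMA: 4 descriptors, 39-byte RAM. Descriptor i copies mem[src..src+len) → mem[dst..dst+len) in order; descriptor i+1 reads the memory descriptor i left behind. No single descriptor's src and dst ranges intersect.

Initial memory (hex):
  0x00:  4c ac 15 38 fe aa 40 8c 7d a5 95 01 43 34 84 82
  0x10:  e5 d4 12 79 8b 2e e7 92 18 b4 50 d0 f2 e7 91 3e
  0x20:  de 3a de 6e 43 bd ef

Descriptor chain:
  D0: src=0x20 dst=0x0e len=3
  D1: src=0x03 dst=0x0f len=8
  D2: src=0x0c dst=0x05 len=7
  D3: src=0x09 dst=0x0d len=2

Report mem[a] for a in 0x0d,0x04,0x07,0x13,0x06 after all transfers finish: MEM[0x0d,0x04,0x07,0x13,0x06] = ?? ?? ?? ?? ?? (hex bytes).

MEM[0x0d,0x04,0x07,0x13,0x06] = fe fe de 8c 34

D0: mem[0x0e..0x10] <- [de 3a de]
D1: mem[0x0f..0x16] <- [38 fe aa 40 8c 7d a5 95]
D2: mem[0x05..0x0b] <- [43 34 de 38 fe aa 40]
D3: mem[0x0d..0x0e] <- [fe aa]
query mem[0x0d]=0xfe, mem[0x04]=0xfe, mem[0x07]=0xde, mem[0x13]=0x8c, mem[0x06]=0x34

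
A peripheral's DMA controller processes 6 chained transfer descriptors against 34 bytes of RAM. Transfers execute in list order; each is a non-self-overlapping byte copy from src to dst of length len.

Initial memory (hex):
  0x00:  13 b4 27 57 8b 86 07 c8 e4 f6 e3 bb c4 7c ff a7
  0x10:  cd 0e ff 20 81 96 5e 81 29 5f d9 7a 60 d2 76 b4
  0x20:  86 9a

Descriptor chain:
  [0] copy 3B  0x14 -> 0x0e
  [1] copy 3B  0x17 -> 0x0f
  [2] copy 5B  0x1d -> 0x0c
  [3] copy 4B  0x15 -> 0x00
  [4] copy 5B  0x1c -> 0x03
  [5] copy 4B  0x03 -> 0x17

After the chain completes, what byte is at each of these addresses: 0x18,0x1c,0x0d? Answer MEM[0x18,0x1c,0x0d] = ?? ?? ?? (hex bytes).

#0 dst[0x0e+3] := {0x81,0x96,0x5e}
#1 dst[0x0f+3] := {0x81,0x29,0x5f}
#2 dst[0x0c+5] := {0xd2,0x76,0xb4,0x86,0x9a}
#3 dst[0x00+4] := {0x96,0x5e,0x81,0x29}
#4 dst[0x03+5] := {0x60,0xd2,0x76,0xb4,0x86}
#5 dst[0x17+4] := {0x60,0xd2,0x76,0xb4}
query mem[0x18]=0xd2, mem[0x1c]=0x60, mem[0x0d]=0x76

MEM[0x18,0x1c,0x0d] = d2 60 76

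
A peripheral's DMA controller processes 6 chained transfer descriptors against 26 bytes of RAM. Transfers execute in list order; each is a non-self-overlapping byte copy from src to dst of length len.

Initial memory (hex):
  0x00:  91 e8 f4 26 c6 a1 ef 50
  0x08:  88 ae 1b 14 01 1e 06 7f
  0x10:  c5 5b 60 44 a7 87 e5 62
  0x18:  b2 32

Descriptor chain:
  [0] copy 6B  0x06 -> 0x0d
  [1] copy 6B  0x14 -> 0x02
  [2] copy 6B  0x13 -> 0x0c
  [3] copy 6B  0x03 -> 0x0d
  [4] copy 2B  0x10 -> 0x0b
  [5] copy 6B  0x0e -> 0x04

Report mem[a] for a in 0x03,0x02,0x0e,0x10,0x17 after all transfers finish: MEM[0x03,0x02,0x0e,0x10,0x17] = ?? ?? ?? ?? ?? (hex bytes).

MEM[0x03,0x02,0x0e,0x10,0x17] = 87 a7 e5 b2 62

[0] 0x06->0x0d len=6 : ef 50 88 ae 1b 14
[1] 0x14->0x02 len=6 : a7 87 e5 62 b2 32
[2] 0x13->0x0c len=6 : 44 a7 87 e5 62 b2
[3] 0x03->0x0d len=6 : 87 e5 62 b2 32 88
[4] 0x10->0x0b len=2 : b2 32
[5] 0x0e->0x04 len=6 : e5 62 b2 32 88 44
query mem[0x03]=0x87, mem[0x02]=0xa7, mem[0x0e]=0xe5, mem[0x10]=0xb2, mem[0x17]=0x62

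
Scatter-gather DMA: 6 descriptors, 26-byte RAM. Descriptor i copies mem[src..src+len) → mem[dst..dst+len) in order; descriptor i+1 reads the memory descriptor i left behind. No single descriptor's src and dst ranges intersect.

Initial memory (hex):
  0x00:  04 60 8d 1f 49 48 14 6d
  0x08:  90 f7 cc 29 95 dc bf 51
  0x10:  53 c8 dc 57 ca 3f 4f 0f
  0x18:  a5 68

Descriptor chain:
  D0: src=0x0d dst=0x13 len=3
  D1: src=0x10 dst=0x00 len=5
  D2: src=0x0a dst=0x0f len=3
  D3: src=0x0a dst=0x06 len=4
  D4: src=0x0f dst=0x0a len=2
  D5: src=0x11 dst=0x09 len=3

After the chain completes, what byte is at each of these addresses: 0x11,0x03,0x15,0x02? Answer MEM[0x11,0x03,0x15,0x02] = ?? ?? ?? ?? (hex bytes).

MEM[0x11,0x03,0x15,0x02] = 95 dc 51 dc

#0 dst[0x13+3] := {0xdc,0xbf,0x51}
#1 dst[0x00+5] := {0x53,0xc8,0xdc,0xdc,0xbf}
#2 dst[0x0f+3] := {0xcc,0x29,0x95}
#3 dst[0x06+4] := {0xcc,0x29,0x95,0xdc}
#4 dst[0x0a+2] := {0xcc,0x29}
#5 dst[0x09+3] := {0x95,0xdc,0xdc}
query mem[0x11]=0x95, mem[0x03]=0xdc, mem[0x15]=0x51, mem[0x02]=0xdc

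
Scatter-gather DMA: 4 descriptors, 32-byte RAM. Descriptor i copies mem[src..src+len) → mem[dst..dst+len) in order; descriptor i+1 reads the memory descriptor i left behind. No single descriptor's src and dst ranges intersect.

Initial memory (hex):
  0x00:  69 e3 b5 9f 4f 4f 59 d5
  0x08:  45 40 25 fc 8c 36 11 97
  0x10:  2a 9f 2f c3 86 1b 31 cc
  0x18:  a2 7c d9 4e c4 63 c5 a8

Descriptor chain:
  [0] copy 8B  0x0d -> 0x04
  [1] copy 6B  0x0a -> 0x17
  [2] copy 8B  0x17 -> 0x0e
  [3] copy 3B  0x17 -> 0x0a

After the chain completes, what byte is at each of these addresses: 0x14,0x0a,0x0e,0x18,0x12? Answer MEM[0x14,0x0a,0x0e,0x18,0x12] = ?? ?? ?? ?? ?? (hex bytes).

MEM[0x14,0x0a,0x0e,0x18,0x12] = 63 c3 c3 86 11

D0: mem[0x04..0x0b] <- [36 11 97 2a 9f 2f c3 86]
D1: mem[0x17..0x1c] <- [c3 86 8c 36 11 97]
D2: mem[0x0e..0x15] <- [c3 86 8c 36 11 97 63 c5]
D3: mem[0x0a..0x0c] <- [c3 86 8c]
query mem[0x14]=0x63, mem[0x0a]=0xc3, mem[0x0e]=0xc3, mem[0x18]=0x86, mem[0x12]=0x11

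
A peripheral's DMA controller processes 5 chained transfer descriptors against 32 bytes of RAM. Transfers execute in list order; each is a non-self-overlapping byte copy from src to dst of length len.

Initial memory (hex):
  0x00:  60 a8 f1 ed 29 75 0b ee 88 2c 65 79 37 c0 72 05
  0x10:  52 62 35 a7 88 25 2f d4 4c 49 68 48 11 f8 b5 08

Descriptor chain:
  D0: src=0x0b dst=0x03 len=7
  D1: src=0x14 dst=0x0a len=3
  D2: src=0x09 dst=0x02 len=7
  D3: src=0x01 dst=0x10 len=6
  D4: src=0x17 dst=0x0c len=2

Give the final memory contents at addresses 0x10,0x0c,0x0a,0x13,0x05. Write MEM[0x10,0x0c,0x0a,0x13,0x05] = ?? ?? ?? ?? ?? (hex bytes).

D0: mem[0x03..0x09] <- [79 37 c0 72 05 52 62]
D1: mem[0x0a..0x0c] <- [88 25 2f]
D2: mem[0x02..0x08] <- [62 88 25 2f c0 72 05]
D3: mem[0x10..0x15] <- [a8 62 88 25 2f c0]
D4: mem[0x0c..0x0d] <- [d4 4c]
query mem[0x10]=0xa8, mem[0x0c]=0xd4, mem[0x0a]=0x88, mem[0x13]=0x25, mem[0x05]=0x2f

MEM[0x10,0x0c,0x0a,0x13,0x05] = a8 d4 88 25 2f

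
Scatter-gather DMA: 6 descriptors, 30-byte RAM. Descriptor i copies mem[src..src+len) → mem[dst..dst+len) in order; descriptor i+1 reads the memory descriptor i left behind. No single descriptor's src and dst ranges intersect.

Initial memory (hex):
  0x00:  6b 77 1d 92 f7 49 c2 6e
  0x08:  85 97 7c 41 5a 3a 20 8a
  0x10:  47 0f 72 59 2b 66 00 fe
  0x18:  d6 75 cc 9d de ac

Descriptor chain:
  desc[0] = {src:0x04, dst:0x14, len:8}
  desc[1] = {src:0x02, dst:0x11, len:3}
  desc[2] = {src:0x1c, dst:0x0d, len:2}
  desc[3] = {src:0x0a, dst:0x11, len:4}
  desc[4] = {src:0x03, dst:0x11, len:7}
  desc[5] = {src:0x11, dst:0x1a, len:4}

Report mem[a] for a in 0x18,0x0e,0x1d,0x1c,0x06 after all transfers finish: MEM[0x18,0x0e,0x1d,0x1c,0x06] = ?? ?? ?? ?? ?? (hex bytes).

MEM[0x18,0x0e,0x1d,0x1c,0x06] = 85 ac c2 49 c2

D0: mem[0x14..0x1b] <- [f7 49 c2 6e 85 97 7c 41]
D1: mem[0x11..0x13] <- [1d 92 f7]
D2: mem[0x0d..0x0e] <- [de ac]
D3: mem[0x11..0x14] <- [7c 41 5a de]
D4: mem[0x11..0x17] <- [92 f7 49 c2 6e 85 97]
D5: mem[0x1a..0x1d] <- [92 f7 49 c2]
query mem[0x18]=0x85, mem[0x0e]=0xac, mem[0x1d]=0xc2, mem[0x1c]=0x49, mem[0x06]=0xc2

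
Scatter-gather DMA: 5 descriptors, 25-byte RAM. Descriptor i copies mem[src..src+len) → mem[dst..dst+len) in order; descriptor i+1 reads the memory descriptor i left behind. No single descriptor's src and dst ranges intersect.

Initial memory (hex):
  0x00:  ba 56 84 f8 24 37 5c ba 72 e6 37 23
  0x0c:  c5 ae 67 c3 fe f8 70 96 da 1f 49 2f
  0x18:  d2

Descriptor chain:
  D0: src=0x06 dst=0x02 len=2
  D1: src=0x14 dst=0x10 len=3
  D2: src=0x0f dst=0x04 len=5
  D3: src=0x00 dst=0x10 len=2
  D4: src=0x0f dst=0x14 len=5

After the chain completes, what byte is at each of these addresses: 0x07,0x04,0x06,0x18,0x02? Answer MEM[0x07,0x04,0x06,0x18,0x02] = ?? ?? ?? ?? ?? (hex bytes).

#0 dst[0x02+2] := {0x5c,0xba}
#1 dst[0x10+3] := {0xda,0x1f,0x49}
#2 dst[0x04+5] := {0xc3,0xda,0x1f,0x49,0x96}
#3 dst[0x10+2] := {0xba,0x56}
#4 dst[0x14+5] := {0xc3,0xba,0x56,0x49,0x96}
query mem[0x07]=0x49, mem[0x04]=0xc3, mem[0x06]=0x1f, mem[0x18]=0x96, mem[0x02]=0x5c

MEM[0x07,0x04,0x06,0x18,0x02] = 49 c3 1f 96 5c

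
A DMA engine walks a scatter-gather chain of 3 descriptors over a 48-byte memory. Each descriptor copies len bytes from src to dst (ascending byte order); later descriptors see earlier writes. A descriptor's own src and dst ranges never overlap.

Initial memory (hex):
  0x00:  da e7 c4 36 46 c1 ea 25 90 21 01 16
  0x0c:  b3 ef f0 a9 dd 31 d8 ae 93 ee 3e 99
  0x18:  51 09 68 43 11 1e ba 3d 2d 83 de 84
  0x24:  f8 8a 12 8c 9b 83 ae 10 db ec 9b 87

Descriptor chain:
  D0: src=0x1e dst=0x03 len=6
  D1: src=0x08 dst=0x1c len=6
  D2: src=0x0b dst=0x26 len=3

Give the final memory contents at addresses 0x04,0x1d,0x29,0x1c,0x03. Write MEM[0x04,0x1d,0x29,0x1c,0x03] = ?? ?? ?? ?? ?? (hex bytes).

D0: mem[0x03..0x08] <- [ba 3d 2d 83 de 84]
D1: mem[0x1c..0x21] <- [84 21 01 16 b3 ef]
D2: mem[0x26..0x28] <- [16 b3 ef]
query mem[0x04]=0x3d, mem[0x1d]=0x21, mem[0x29]=0x83, mem[0x1c]=0x84, mem[0x03]=0xba

MEM[0x04,0x1d,0x29,0x1c,0x03] = 3d 21 83 84 ba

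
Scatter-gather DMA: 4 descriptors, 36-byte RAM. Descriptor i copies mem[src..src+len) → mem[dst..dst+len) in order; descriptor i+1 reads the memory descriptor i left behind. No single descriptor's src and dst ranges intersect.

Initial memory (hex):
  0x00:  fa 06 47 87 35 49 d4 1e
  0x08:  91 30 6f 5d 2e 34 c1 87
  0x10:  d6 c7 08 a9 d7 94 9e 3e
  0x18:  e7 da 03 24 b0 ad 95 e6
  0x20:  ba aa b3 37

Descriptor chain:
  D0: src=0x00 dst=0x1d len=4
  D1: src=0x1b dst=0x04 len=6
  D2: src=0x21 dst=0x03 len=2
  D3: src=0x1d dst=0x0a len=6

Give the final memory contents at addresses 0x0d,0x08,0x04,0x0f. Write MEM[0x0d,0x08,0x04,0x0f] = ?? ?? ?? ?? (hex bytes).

D0: mem[0x1d..0x20] <- [fa 06 47 87]
D1: mem[0x04..0x09] <- [24 b0 fa 06 47 87]
D2: mem[0x03..0x04] <- [aa b3]
D3: mem[0x0a..0x0f] <- [fa 06 47 87 aa b3]
query mem[0x0d]=0x87, mem[0x08]=0x47, mem[0x04]=0xb3, mem[0x0f]=0xb3

MEM[0x0d,0x08,0x04,0x0f] = 87 47 b3 b3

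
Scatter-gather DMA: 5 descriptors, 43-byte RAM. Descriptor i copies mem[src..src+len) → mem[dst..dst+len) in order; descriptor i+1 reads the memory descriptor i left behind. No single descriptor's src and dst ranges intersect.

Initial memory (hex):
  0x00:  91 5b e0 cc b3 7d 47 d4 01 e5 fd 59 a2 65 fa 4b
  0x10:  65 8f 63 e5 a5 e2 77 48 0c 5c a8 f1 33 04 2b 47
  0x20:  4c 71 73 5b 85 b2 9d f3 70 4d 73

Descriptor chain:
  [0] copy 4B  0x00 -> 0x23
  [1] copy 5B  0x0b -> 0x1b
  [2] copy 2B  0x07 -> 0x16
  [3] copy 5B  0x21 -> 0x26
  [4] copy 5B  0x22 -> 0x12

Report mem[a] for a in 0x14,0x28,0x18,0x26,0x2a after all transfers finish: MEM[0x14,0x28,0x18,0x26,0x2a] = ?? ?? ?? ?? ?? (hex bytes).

#0 dst[0x23+4] := {0x91,0x5b,0xe0,0xcc}
#1 dst[0x1b+5] := {0x59,0xa2,0x65,0xfa,0x4b}
#2 dst[0x16+2] := {0xd4,0x01}
#3 dst[0x26+5] := {0x71,0x73,0x91,0x5b,0xe0}
#4 dst[0x12+5] := {0x73,0x91,0x5b,0xe0,0x71}
query mem[0x14]=0x5b, mem[0x28]=0x91, mem[0x18]=0x0c, mem[0x26]=0x71, mem[0x2a]=0xe0

MEM[0x14,0x28,0x18,0x26,0x2a] = 5b 91 0c 71 e0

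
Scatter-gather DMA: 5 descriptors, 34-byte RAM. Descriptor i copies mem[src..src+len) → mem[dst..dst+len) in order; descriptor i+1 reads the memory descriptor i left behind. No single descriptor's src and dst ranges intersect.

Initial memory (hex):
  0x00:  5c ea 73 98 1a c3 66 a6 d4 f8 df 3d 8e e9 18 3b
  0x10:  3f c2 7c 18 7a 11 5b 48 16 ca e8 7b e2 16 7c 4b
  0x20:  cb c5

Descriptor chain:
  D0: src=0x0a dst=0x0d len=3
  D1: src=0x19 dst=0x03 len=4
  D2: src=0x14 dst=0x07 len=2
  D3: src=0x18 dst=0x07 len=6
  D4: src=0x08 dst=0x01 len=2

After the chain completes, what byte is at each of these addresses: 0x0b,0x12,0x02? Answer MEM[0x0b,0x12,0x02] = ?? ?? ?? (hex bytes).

MEM[0x0b,0x12,0x02] = e2 7c e8

#0 dst[0x0d+3] := {0xdf,0x3d,0x8e}
#1 dst[0x03+4] := {0xca,0xe8,0x7b,0xe2}
#2 dst[0x07+2] := {0x7a,0x11}
#3 dst[0x07+6] := {0x16,0xca,0xe8,0x7b,0xe2,0x16}
#4 dst[0x01+2] := {0xca,0xe8}
query mem[0x0b]=0xe2, mem[0x12]=0x7c, mem[0x02]=0xe8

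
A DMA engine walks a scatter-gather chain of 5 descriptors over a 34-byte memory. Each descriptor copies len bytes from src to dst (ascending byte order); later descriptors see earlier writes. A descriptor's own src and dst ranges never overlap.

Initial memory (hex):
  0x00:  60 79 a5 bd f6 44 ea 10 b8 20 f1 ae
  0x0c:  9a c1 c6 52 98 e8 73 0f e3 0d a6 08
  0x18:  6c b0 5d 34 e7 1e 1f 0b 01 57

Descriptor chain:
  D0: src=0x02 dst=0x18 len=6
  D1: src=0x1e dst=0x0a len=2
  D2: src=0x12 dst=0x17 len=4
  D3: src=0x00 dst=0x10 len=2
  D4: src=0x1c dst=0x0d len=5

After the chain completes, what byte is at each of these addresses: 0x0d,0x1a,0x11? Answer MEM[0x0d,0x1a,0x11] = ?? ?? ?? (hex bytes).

D0: mem[0x18..0x1d] <- [a5 bd f6 44 ea 10]
D1: mem[0x0a..0x0b] <- [1f 0b]
D2: mem[0x17..0x1a] <- [73 0f e3 0d]
D3: mem[0x10..0x11] <- [60 79]
D4: mem[0x0d..0x11] <- [ea 10 1f 0b 01]
query mem[0x0d]=0xea, mem[0x1a]=0x0d, mem[0x11]=0x01

MEM[0x0d,0x1a,0x11] = ea 0d 01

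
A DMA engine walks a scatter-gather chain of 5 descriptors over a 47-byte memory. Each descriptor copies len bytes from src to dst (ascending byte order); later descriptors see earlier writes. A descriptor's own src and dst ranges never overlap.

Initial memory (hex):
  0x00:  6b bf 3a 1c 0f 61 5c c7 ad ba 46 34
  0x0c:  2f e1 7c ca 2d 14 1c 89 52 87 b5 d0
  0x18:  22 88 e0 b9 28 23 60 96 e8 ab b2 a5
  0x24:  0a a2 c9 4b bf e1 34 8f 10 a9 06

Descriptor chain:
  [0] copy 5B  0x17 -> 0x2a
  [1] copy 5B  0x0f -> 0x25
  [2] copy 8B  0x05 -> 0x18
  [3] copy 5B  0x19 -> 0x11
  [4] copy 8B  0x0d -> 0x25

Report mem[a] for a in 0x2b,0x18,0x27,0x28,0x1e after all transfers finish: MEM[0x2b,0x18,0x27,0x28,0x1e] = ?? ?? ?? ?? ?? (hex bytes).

MEM[0x2b,0x18,0x27,0x28,0x1e] = ad 61 ca 2d 34

[0] 0x17->0x2a len=5 : d0 22 88 e0 b9
[1] 0x0f->0x25 len=5 : ca 2d 14 1c 89
[2] 0x05->0x18 len=8 : 61 5c c7 ad ba 46 34 2f
[3] 0x19->0x11 len=5 : 5c c7 ad ba 46
[4] 0x0d->0x25 len=8 : e1 7c ca 2d 5c c7 ad ba
query mem[0x2b]=0xad, mem[0x18]=0x61, mem[0x27]=0xca, mem[0x28]=0x2d, mem[0x1e]=0x34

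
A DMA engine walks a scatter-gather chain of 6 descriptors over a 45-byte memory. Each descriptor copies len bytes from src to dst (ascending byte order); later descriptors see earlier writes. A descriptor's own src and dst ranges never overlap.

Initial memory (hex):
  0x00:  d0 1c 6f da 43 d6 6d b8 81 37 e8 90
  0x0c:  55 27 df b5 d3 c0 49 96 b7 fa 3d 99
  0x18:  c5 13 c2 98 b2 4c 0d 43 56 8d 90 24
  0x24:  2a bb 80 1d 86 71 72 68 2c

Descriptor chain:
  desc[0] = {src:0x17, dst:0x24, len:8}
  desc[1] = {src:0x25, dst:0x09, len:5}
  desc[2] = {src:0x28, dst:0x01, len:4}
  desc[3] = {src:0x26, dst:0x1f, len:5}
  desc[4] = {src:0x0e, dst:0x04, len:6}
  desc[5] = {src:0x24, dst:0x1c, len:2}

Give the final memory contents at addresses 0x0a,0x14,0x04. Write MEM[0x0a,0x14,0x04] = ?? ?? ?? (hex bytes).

MEM[0x0a,0x14,0x04] = 13 b7 df

  after D0: wrote 8B at 0x24 = 99c513c298b24c0d
  after D1: wrote 5B at 0x09 = c513c298b2
  after D2: wrote 4B at 0x01 = 98b24c0d
  after D3: wrote 5B at 0x1f = 13c298b24c
  after D4: wrote 6B at 0x04 = dfb5d3c04996
  after D5: wrote 2B at 0x1c = 99c5
query mem[0x0a]=0x13, mem[0x14]=0xb7, mem[0x04]=0xdf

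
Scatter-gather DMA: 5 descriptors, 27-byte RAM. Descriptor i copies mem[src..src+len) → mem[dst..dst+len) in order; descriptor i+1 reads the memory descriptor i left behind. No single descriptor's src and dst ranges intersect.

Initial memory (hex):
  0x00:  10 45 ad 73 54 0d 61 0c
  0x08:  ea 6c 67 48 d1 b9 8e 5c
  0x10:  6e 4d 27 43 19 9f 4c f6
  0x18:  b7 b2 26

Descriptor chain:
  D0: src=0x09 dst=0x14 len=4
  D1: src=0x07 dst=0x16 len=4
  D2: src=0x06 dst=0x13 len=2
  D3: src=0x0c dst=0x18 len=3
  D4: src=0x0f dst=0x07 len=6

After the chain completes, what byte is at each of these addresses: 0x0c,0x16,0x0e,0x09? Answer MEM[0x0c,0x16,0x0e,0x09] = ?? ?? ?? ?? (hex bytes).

  after D0: wrote 4B at 0x14 = 6c6748d1
  after D1: wrote 4B at 0x16 = 0cea6c67
  after D2: wrote 2B at 0x13 = 610c
  after D3: wrote 3B at 0x18 = d1b98e
  after D4: wrote 6B at 0x07 = 5c6e4d27610c
query mem[0x0c]=0x0c, mem[0x16]=0x0c, mem[0x0e]=0x8e, mem[0x09]=0x4d

MEM[0x0c,0x16,0x0e,0x09] = 0c 0c 8e 4d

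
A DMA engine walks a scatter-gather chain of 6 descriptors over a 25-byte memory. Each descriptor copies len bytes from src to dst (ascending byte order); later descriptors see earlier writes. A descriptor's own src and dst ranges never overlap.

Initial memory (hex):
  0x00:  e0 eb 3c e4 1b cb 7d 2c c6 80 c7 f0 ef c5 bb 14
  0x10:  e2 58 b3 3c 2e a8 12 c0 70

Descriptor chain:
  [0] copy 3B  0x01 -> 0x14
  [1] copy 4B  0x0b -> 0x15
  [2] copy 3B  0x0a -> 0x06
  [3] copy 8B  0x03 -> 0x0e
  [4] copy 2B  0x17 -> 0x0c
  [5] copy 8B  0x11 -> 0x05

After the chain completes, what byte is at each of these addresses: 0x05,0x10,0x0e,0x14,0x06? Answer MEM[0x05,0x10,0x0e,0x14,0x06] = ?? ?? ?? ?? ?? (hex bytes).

#0 dst[0x14+3] := {0xeb,0x3c,0xe4}
#1 dst[0x15+4] := {0xf0,0xef,0xc5,0xbb}
#2 dst[0x06+3] := {0xc7,0xf0,0xef}
#3 dst[0x0e+8] := {0xe4,0x1b,0xcb,0xc7,0xf0,0xef,0x80,0xc7}
#4 dst[0x0c+2] := {0xc5,0xbb}
#5 dst[0x05+8] := {0xc7,0xf0,0xef,0x80,0xc7,0xef,0xc5,0xbb}
query mem[0x05]=0xc7, mem[0x10]=0xcb, mem[0x0e]=0xe4, mem[0x14]=0x80, mem[0x06]=0xf0

MEM[0x05,0x10,0x0e,0x14,0x06] = c7 cb e4 80 f0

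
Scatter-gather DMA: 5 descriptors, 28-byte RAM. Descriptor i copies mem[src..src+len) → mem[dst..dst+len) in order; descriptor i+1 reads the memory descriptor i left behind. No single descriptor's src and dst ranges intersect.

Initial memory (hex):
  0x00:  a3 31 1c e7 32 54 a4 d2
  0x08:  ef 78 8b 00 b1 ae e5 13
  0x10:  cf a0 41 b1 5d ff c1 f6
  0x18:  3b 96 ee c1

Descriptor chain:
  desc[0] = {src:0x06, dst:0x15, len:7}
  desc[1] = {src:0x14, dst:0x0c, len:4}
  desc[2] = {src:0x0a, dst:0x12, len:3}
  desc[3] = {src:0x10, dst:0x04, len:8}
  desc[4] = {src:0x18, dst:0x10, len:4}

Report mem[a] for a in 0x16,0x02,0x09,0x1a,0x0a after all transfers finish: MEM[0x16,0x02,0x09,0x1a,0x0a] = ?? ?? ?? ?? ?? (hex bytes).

MEM[0x16,0x02,0x09,0x1a,0x0a] = d2 1c a4 00 d2

  after D0: wrote 7B at 0x15 = a4d2ef788b00b1
  after D1: wrote 4B at 0x0c = 5da4d2ef
  after D2: wrote 3B at 0x12 = 8b005d
  after D3: wrote 8B at 0x04 = cfa08b005da4d2ef
  after D4: wrote 4B at 0x10 = 788b00b1
query mem[0x16]=0xd2, mem[0x02]=0x1c, mem[0x09]=0xa4, mem[0x1a]=0x00, mem[0x0a]=0xd2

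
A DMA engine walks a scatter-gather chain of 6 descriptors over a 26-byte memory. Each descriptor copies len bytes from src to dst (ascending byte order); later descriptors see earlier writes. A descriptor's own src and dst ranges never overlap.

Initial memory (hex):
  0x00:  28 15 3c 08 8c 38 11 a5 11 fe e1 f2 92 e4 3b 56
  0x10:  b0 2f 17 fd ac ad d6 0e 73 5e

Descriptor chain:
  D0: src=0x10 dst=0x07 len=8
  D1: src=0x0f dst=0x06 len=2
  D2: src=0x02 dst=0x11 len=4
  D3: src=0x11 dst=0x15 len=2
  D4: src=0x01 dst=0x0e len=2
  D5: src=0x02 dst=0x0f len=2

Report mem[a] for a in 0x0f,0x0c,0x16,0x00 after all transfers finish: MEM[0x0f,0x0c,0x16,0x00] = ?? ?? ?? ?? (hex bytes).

MEM[0x0f,0x0c,0x16,0x00] = 3c ad 08 28

[0] 0x10->0x07 len=8 : b0 2f 17 fd ac ad d6 0e
[1] 0x0f->0x06 len=2 : 56 b0
[2] 0x02->0x11 len=4 : 3c 08 8c 38
[3] 0x11->0x15 len=2 : 3c 08
[4] 0x01->0x0e len=2 : 15 3c
[5] 0x02->0x0f len=2 : 3c 08
query mem[0x0f]=0x3c, mem[0x0c]=0xad, mem[0x16]=0x08, mem[0x00]=0x28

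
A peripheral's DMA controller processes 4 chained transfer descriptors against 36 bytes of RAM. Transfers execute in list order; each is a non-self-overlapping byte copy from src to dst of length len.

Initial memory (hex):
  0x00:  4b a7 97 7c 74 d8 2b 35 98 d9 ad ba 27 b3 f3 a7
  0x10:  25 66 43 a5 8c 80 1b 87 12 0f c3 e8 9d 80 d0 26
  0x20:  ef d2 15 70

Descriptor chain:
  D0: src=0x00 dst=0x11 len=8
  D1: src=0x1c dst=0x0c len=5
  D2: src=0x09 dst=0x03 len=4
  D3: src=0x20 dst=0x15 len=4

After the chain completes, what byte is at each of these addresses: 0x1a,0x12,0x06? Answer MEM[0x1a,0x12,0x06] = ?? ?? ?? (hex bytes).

MEM[0x1a,0x12,0x06] = c3 a7 9d

  after D0: wrote 8B at 0x11 = 4ba7977c74d82b35
  after D1: wrote 5B at 0x0c = 9d80d026ef
  after D2: wrote 4B at 0x03 = d9adba9d
  after D3: wrote 4B at 0x15 = efd21570
query mem[0x1a]=0xc3, mem[0x12]=0xa7, mem[0x06]=0x9d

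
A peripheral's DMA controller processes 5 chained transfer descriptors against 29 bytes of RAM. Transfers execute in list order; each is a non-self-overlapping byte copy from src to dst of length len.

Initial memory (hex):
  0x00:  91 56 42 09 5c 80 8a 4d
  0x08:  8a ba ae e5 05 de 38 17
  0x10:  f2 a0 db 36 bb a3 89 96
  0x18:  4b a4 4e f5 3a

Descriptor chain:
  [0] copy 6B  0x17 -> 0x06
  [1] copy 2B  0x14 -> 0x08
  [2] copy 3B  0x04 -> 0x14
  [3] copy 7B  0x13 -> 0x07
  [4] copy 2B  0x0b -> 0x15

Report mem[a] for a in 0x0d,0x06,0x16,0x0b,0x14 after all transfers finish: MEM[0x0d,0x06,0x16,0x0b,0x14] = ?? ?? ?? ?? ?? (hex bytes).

MEM[0x0d,0x06,0x16,0x0b,0x14] = a4 96 4b 96 5c

  after D0: wrote 6B at 0x06 = 964ba44ef53a
  after D1: wrote 2B at 0x08 = bba3
  after D2: wrote 3B at 0x14 = 5c8096
  after D3: wrote 7B at 0x07 = 365c8096964ba4
  after D4: wrote 2B at 0x15 = 964b
query mem[0x0d]=0xa4, mem[0x06]=0x96, mem[0x16]=0x4b, mem[0x0b]=0x96, mem[0x14]=0x5c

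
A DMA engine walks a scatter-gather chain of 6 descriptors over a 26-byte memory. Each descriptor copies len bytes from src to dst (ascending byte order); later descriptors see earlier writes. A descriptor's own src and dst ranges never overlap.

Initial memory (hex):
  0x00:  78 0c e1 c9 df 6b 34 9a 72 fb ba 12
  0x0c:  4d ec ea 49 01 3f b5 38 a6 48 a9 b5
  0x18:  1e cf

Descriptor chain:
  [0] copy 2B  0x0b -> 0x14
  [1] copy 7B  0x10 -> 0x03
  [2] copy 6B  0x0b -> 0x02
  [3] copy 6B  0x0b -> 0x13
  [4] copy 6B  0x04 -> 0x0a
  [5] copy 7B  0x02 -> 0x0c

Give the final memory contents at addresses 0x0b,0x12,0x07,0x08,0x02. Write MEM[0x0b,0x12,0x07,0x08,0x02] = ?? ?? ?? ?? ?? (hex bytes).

MEM[0x0b,0x12,0x07,0x08,0x02] = ea 4d 01 4d 12

D0: mem[0x14..0x15] <- [12 4d]
D1: mem[0x03..0x09] <- [01 3f b5 38 12 4d a9]
D2: mem[0x02..0x07] <- [12 4d ec ea 49 01]
D3: mem[0x13..0x18] <- [12 4d ec ea 49 01]
D4: mem[0x0a..0x0f] <- [ec ea 49 01 4d a9]
D5: mem[0x0c..0x12] <- [12 4d ec ea 49 01 4d]
query mem[0x0b]=0xea, mem[0x12]=0x4d, mem[0x07]=0x01, mem[0x08]=0x4d, mem[0x02]=0x12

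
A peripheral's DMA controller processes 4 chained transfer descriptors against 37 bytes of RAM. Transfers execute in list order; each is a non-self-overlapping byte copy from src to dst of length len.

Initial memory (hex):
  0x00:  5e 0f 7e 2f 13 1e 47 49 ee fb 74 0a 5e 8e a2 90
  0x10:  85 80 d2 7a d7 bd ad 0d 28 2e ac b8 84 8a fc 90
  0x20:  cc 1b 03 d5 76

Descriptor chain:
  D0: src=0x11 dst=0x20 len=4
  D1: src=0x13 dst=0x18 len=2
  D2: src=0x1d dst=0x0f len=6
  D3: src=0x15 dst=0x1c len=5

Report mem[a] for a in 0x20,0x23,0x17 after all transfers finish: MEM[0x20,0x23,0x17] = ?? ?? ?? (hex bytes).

MEM[0x20,0x23,0x17] = d7 d7 0d

[0] 0x11->0x20 len=4 : 80 d2 7a d7
[1] 0x13->0x18 len=2 : 7a d7
[2] 0x1d->0x0f len=6 : 8a fc 90 80 d2 7a
[3] 0x15->0x1c len=5 : bd ad 0d 7a d7
query mem[0x20]=0xd7, mem[0x23]=0xd7, mem[0x17]=0x0d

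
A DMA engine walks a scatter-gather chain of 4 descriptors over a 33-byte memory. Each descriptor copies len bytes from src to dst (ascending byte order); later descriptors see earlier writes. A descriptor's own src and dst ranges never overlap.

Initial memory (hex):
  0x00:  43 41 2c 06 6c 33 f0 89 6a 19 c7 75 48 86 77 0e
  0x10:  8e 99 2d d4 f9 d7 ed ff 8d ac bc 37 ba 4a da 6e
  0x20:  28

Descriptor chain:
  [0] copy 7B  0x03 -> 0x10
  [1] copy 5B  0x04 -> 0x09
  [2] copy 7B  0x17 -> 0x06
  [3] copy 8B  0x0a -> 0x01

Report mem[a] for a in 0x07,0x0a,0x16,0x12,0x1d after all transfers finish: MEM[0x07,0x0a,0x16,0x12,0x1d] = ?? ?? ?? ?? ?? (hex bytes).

MEM[0x07,0x0a,0x16,0x12,0x1d] = 06 37 19 33 4a

[0] 0x03->0x10 len=7 : 06 6c 33 f0 89 6a 19
[1] 0x04->0x09 len=5 : 6c 33 f0 89 6a
[2] 0x17->0x06 len=7 : ff 8d ac bc 37 ba 4a
[3] 0x0a->0x01 len=8 : 37 ba 4a 6a 77 0e 06 6c
query mem[0x07]=0x06, mem[0x0a]=0x37, mem[0x16]=0x19, mem[0x12]=0x33, mem[0x1d]=0x4a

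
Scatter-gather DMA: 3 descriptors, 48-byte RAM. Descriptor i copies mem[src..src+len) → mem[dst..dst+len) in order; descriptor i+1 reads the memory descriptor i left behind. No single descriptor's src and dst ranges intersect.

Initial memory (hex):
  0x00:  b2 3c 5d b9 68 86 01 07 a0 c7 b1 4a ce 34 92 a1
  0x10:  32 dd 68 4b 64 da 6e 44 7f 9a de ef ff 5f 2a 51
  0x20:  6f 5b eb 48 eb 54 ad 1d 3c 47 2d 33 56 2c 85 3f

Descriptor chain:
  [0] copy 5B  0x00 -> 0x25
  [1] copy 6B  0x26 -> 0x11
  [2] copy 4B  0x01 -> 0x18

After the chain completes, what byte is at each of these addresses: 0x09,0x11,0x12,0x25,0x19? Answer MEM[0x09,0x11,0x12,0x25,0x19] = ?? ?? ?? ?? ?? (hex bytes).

MEM[0x09,0x11,0x12,0x25,0x19] = c7 3c 5d b2 5d

#0 dst[0x25+5] := {0xb2,0x3c,0x5d,0xb9,0x68}
#1 dst[0x11+6] := {0x3c,0x5d,0xb9,0x68,0x2d,0x33}
#2 dst[0x18+4] := {0x3c,0x5d,0xb9,0x68}
query mem[0x09]=0xc7, mem[0x11]=0x3c, mem[0x12]=0x5d, mem[0x25]=0xb2, mem[0x19]=0x5d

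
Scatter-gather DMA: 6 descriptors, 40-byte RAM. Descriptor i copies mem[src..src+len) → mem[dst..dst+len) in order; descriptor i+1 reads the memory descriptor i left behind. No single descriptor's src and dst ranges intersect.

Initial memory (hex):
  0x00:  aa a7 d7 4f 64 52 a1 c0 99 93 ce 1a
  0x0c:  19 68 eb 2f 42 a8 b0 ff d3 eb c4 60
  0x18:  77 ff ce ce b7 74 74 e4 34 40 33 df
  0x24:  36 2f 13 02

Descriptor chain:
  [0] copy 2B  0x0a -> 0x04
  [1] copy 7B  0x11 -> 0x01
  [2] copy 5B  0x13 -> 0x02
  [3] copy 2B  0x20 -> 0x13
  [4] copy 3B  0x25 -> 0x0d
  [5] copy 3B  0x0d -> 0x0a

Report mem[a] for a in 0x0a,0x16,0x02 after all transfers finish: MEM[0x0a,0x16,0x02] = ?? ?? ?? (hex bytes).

D0: mem[0x04..0x05] <- [ce 1a]
D1: mem[0x01..0x07] <- [a8 b0 ff d3 eb c4 60]
D2: mem[0x02..0x06] <- [ff d3 eb c4 60]
D3: mem[0x13..0x14] <- [34 40]
D4: mem[0x0d..0x0f] <- [2f 13 02]
D5: mem[0x0a..0x0c] <- [2f 13 02]
query mem[0x0a]=0x2f, mem[0x16]=0xc4, mem[0x02]=0xff

MEM[0x0a,0x16,0x02] = 2f c4 ff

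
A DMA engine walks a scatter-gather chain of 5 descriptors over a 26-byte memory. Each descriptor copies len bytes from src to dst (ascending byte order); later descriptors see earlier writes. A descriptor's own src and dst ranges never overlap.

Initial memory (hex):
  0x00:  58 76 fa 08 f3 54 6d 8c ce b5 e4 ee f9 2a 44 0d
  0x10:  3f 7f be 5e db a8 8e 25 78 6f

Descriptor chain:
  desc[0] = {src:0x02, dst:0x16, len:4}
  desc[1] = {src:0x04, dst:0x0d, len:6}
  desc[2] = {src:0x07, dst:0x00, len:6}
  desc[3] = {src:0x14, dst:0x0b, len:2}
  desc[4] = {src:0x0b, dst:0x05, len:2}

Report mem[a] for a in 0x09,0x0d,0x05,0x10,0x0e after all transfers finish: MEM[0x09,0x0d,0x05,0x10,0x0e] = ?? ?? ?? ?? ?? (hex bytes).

#0 dst[0x16+4] := {0xfa,0x08,0xf3,0x54}
#1 dst[0x0d+6] := {0xf3,0x54,0x6d,0x8c,0xce,0xb5}
#2 dst[0x00+6] := {0x8c,0xce,0xb5,0xe4,0xee,0xf9}
#3 dst[0x0b+2] := {0xdb,0xa8}
#4 dst[0x05+2] := {0xdb,0xa8}
query mem[0x09]=0xb5, mem[0x0d]=0xf3, mem[0x05]=0xdb, mem[0x10]=0x8c, mem[0x0e]=0x54

MEM[0x09,0x0d,0x05,0x10,0x0e] = b5 f3 db 8c 54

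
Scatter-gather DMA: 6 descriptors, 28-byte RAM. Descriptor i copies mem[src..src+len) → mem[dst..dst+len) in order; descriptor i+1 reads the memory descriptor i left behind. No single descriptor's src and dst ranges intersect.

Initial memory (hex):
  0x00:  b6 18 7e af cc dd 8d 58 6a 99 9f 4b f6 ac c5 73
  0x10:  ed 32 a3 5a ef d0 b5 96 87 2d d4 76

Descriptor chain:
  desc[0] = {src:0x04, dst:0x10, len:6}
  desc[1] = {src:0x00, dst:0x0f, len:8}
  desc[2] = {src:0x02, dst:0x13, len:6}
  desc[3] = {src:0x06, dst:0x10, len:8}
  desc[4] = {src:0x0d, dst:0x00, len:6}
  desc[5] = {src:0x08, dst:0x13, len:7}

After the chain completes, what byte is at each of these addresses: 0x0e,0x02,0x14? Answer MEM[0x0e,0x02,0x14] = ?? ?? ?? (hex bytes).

MEM[0x0e,0x02,0x14] = c5 b6 99

[0] 0x04->0x10 len=6 : cc dd 8d 58 6a 99
[1] 0x00->0x0f len=8 : b6 18 7e af cc dd 8d 58
[2] 0x02->0x13 len=6 : 7e af cc dd 8d 58
[3] 0x06->0x10 len=8 : 8d 58 6a 99 9f 4b f6 ac
[4] 0x0d->0x00 len=6 : ac c5 b6 8d 58 6a
[5] 0x08->0x13 len=7 : 6a 99 9f 4b f6 ac c5
query mem[0x0e]=0xc5, mem[0x02]=0xb6, mem[0x14]=0x99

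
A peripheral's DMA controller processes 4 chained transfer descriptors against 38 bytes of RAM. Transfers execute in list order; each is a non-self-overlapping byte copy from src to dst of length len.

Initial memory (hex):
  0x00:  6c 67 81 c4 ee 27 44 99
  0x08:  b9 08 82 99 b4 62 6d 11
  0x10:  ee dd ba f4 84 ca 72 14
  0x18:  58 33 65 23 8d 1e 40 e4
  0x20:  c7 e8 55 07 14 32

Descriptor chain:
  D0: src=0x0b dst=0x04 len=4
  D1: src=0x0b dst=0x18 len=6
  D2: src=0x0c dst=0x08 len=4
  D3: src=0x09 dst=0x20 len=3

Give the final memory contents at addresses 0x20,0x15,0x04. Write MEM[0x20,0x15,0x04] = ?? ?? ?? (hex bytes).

MEM[0x20,0x15,0x04] = 62 ca 99

D0: mem[0x04..0x07] <- [99 b4 62 6d]
D1: mem[0x18..0x1d] <- [99 b4 62 6d 11 ee]
D2: mem[0x08..0x0b] <- [b4 62 6d 11]
D3: mem[0x20..0x22] <- [62 6d 11]
query mem[0x20]=0x62, mem[0x15]=0xca, mem[0x04]=0x99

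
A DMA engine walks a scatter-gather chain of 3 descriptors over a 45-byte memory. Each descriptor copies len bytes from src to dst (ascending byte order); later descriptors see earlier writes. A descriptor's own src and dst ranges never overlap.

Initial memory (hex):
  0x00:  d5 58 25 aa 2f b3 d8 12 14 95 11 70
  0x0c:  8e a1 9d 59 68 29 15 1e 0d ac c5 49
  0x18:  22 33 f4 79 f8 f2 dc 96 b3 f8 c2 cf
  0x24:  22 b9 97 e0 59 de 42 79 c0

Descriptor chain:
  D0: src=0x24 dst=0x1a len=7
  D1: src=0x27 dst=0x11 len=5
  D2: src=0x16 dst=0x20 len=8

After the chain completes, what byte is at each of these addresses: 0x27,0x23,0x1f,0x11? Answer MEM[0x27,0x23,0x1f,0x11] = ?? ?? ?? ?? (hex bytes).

MEM[0x27,0x23,0x1f,0x11] = e0 33 de e0

  after D0: wrote 7B at 0x1a = 22b997e059de42
  after D1: wrote 5B at 0x11 = e059de4279
  after D2: wrote 8B at 0x20 = c549223322b997e0
query mem[0x27]=0xe0, mem[0x23]=0x33, mem[0x1f]=0xde, mem[0x11]=0xe0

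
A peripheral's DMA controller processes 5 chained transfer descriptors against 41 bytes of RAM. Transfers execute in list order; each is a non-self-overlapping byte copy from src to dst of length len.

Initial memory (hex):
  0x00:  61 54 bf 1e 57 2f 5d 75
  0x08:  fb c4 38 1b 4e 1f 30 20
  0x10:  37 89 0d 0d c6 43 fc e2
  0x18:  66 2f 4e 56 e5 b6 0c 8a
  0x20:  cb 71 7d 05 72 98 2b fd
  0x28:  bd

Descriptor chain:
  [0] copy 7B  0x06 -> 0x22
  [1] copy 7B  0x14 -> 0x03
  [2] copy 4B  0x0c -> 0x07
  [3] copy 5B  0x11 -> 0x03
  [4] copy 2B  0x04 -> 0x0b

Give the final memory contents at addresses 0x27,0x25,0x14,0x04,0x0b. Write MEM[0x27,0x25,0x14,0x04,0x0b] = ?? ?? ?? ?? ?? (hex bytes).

MEM[0x27,0x25,0x14,0x04,0x0b] = 1b c4 c6 0d 0d

  after D0: wrote 7B at 0x22 = 5d75fbc4381b4e
  after D1: wrote 7B at 0x03 = c643fce2662f4e
  after D2: wrote 4B at 0x07 = 4e1f3020
  after D3: wrote 5B at 0x03 = 890d0dc643
  after D4: wrote 2B at 0x0b = 0d0d
query mem[0x27]=0x1b, mem[0x25]=0xc4, mem[0x14]=0xc6, mem[0x04]=0x0d, mem[0x0b]=0x0d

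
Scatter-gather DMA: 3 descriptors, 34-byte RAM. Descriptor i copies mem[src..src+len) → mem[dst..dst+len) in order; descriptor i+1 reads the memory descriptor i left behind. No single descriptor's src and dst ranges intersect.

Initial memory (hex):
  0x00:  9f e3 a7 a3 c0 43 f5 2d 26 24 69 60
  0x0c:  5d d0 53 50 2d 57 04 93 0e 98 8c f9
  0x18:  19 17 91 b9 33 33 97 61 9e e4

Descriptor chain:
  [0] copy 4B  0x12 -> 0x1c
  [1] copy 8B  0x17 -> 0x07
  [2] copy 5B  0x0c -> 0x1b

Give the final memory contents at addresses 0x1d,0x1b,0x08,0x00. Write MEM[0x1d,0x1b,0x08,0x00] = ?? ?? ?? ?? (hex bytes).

#0 dst[0x1c+4] := {0x04,0x93,0x0e,0x98}
#1 dst[0x07+8] := {0xf9,0x19,0x17,0x91,0xb9,0x04,0x93,0x0e}
#2 dst[0x1b+5] := {0x04,0x93,0x0e,0x50,0x2d}
query mem[0x1d]=0x0e, mem[0x1b]=0x04, mem[0x08]=0x19, mem[0x00]=0x9f

MEM[0x1d,0x1b,0x08,0x00] = 0e 04 19 9f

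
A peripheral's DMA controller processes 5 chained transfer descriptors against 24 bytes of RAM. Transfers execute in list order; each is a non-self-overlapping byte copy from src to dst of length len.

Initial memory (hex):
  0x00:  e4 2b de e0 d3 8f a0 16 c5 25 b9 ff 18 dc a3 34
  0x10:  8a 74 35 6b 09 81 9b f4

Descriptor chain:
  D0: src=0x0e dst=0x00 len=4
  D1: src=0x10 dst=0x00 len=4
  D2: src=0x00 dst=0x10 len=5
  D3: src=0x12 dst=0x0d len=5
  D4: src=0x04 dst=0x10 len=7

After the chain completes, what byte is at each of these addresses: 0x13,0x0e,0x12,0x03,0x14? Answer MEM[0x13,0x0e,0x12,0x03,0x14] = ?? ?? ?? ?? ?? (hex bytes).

MEM[0x13,0x0e,0x12,0x03,0x14] = 16 6b a0 6b c5

[0] 0x0e->0x00 len=4 : a3 34 8a 74
[1] 0x10->0x00 len=4 : 8a 74 35 6b
[2] 0x00->0x10 len=5 : 8a 74 35 6b d3
[3] 0x12->0x0d len=5 : 35 6b d3 81 9b
[4] 0x04->0x10 len=7 : d3 8f a0 16 c5 25 b9
query mem[0x13]=0x16, mem[0x0e]=0x6b, mem[0x12]=0xa0, mem[0x03]=0x6b, mem[0x14]=0xc5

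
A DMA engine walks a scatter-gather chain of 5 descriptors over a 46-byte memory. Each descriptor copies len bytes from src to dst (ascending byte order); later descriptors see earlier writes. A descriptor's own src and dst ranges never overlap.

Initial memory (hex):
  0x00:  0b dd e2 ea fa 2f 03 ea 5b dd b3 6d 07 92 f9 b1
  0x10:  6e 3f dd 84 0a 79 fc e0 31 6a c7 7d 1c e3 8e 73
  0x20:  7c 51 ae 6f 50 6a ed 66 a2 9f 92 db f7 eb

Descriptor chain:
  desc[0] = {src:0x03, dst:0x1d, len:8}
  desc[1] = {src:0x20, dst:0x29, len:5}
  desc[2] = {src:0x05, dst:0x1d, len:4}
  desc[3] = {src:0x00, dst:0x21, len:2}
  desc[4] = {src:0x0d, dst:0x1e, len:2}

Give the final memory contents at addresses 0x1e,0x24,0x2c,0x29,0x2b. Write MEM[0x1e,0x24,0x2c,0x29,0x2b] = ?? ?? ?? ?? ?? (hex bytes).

#0 dst[0x1d+8] := {0xea,0xfa,0x2f,0x03,0xea,0x5b,0xdd,0xb3}
#1 dst[0x29+5] := {0x03,0xea,0x5b,0xdd,0xb3}
#2 dst[0x1d+4] := {0x2f,0x03,0xea,0x5b}
#3 dst[0x21+2] := {0x0b,0xdd}
#4 dst[0x1e+2] := {0x92,0xf9}
query mem[0x1e]=0x92, mem[0x24]=0xb3, mem[0x2c]=0xdd, mem[0x29]=0x03, mem[0x2b]=0x5b

MEM[0x1e,0x24,0x2c,0x29,0x2b] = 92 b3 dd 03 5b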